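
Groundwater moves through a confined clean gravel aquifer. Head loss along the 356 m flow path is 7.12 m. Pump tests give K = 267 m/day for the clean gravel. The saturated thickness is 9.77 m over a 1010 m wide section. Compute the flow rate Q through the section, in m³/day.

52700

Cross-sectional area A = 1010 × 9.77 = 9868 m².
Hydraulic gradient i = Δh / L = 7.12 / 356 = 0.02000.
Darcy's law: Q = K · A · i = 267.0 × 9868 × 0.02000 = 52694 m³/day.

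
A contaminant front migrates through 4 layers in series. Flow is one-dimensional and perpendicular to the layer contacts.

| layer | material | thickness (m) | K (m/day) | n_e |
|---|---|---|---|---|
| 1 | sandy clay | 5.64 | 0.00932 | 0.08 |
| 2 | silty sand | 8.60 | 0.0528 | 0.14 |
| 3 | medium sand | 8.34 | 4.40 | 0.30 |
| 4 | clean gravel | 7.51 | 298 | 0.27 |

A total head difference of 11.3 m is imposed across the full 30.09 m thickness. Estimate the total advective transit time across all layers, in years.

With flow normal to the layers, continuity requires the same specific discharge q through every layer.
Σ(b_i/K_i) = 5.64/0.00932 + 8.60/0.0528 + 8.34/4.40 + 7.51/298 = 769.9 d.
q = Δh / Σ(b_i/K_i) = 11.3 / 769.9 = 0.01468 m/day.
In each layer the seepage velocity is v_i = q/n_i, so the layer transit time is t_i = b_i·n_i / q:
  layer 1 (sandy clay): t_1 = 5.64 × 0.08 / 0.01468 = 30.74 d
  layer 2 (silty sand): t_2 = 8.60 × 0.14 / 0.01468 = 82.04 d
  layer 3 (medium sand): t_3 = 8.34 × 0.30 / 0.01468 = 170.5 d
  layer 4 (clean gravel): t_4 = 7.51 × 0.27 / 0.01468 = 138.2 d
Total t = Σ t_i = 421.4 days = 1.154 years.

1.15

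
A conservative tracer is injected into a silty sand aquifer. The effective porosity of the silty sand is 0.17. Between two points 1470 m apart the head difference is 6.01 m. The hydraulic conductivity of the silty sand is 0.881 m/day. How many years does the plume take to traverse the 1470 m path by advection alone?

Hydraulic gradient i = Δh / L = 6.01 / 1470 = 0.004088.
Darcy flux q = K · i = 0.8810 × 0.004088 = 0.003602 m/day.
Seepage velocity v = q / n_e = 0.003602 / 0.17 = 0.02119 m/day.
Travel time t = L / v = 1470 / 0.02119 = 69380 days = 190.0 years.

190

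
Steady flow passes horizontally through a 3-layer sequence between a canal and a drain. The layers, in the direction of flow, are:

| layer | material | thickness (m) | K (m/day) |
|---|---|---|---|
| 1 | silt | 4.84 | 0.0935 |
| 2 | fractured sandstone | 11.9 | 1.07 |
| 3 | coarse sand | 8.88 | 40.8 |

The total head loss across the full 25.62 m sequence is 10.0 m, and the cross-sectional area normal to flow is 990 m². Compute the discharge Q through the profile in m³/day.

157

Flow is perpendicular to layering, so the layers act in series and the equivalent K is the thickness-weighted harmonic mean.
Total thickness L = 4.84 + 11.9 + 8.88 = 25.62 m.
Σ(b_i/K_i) = 4.84/0.0935 + 11.9/1.07 + 8.88/40.8 = 63.10 d.
K_eq = L / Σ(b_i/K_i) = 25.62 / 63.10 = 0.4060 m/day.
Q = K_eq · A · (Δh/L) = 0.4060 × 990 × (10.0/25.62) = 156.9 m³/day.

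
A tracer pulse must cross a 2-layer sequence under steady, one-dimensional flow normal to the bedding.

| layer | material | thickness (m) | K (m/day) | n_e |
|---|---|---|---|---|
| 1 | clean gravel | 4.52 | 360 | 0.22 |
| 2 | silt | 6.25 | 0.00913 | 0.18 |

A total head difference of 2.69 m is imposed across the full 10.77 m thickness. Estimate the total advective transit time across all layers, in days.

539

With flow normal to the layers, continuity requires the same specific discharge q through every layer.
Σ(b_i/K_i) = 4.52/360 + 6.25/0.00913 = 684.6 d.
q = Δh / Σ(b_i/K_i) = 2.69 / 684.6 = 0.003929 m/day.
In each layer the seepage velocity is v_i = q/n_i, so the layer transit time is t_i = b_i·n_i / q:
  layer 1 (clean gravel): t_1 = 4.52 × 0.22 / 0.003929 = 253.1 d
  layer 2 (silt): t_2 = 6.25 × 0.18 / 0.003929 = 286.3 d
Total t = Σ t_i = 539.4 days.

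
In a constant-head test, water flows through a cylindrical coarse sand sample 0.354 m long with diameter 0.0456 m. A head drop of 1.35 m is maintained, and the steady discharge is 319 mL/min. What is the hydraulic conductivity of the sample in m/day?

73.8

Cross-sectional area A = π·(d/2)² = π × (0.0456/2)² = 0.001633 m².
Convert discharge: 319 mL/min = 5.317e-06 m³/s.
Darcy's law rearranged: K = Q·L / (A·Δh) = 5.317e-06 × 0.354 / (0.001633 × 1.35) = 0.0008537 m/s = 73.76 m/day.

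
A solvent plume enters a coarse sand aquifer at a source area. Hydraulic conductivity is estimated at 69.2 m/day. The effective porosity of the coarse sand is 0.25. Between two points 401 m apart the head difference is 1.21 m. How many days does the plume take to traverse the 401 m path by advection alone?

Hydraulic gradient i = Δh / L = 1.21 / 401 = 0.003017.
Darcy flux q = K · i = 69.20 × 0.003017 = 0.2088 m/day.
Seepage velocity v = q / n_e = 0.2088 / 0.25 = 0.8352 m/day.
Travel time t = L / v = 401 / 0.8352 = 480.1 days.

480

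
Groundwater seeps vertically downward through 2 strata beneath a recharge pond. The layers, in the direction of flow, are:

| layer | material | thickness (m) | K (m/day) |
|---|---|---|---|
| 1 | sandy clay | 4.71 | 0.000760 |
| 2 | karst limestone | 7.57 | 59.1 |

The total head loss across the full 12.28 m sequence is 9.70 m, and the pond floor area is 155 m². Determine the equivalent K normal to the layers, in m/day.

Flow is perpendicular to layering, so the layers act in series and the equivalent K is the thickness-weighted harmonic mean.
Total thickness L = 4.71 + 7.57 = 12.28 m.
Σ(b_i/K_i) = 4.71/0.000760 + 7.57/59.1 = 6197 d.
K_eq = L / Σ(b_i/K_i) = 12.28 / 6197 = 0.001981 m/day.

0.00198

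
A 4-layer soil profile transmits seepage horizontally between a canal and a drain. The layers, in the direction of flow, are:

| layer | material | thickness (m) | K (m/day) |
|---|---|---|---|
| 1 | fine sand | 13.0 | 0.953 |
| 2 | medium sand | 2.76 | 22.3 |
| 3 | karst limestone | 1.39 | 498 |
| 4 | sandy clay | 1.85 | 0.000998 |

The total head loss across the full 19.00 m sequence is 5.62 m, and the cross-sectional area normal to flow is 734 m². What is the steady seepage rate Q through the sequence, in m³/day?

Flow is perpendicular to layering, so the layers act in series and the equivalent K is the thickness-weighted harmonic mean.
Total thickness L = 13.0 + 2.76 + 1.39 + 1.85 = 19.00 m.
Σ(b_i/K_i) = 13.0/0.953 + 2.76/22.3 + 1.39/498 + 1.85/0.000998 = 1867 d.
K_eq = L / Σ(b_i/K_i) = 19.00 / 1867 = 0.01017 m/day.
Q = K_eq · A · (Δh/L) = 0.01017 × 734 × (5.62/19.00) = 2.209 m³/day.

2.21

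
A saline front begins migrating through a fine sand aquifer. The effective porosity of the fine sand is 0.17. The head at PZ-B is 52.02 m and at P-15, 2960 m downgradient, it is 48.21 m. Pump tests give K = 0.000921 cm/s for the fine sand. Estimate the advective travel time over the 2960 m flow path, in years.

Convert K: 0.000921 cm/s × 864 = 0.7957 m/day.
Hydraulic gradient i = (52.02 − 48.21) / 2960 = 3.81 / 2960 = 0.001287.
Darcy flux q = K · i = 0.7957 × 0.001287 = 0.001024 m/day.
Seepage velocity v = q / n_e = 0.001024 / 0.17 = 0.006025 m/day.
Travel time t = L / v = 2960 / 0.006025 = 4.913e+05 days = 1345 years.

1350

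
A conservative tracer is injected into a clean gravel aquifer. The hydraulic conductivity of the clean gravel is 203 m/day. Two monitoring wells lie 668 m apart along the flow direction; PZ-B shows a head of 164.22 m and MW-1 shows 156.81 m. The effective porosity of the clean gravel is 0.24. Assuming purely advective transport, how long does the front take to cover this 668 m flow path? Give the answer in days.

71.2

Hydraulic gradient i = (164.22 − 156.81) / 668 = 7.41 / 668 = 0.01109.
Darcy flux q = K · i = 203.0 × 0.01109 = 2.252 m/day.
Seepage velocity v = q / n_e = 2.252 / 0.24 = 9.383 m/day.
Travel time t = L / v = 668 / 9.383 = 71.20 days.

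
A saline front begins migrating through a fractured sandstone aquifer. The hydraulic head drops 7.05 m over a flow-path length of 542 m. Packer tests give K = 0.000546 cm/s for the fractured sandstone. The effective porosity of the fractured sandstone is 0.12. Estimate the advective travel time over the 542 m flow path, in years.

Convert K: 0.000546 cm/s × 864 = 0.4717 m/day.
Hydraulic gradient i = Δh / L = 7.05 / 542 = 0.01301.
Darcy flux q = K · i = 0.4717 × 0.01301 = 0.006136 m/day.
Seepage velocity v = q / n_e = 0.006136 / 0.12 = 0.05113 m/day.
Travel time t = L / v = 542 / 0.05113 = 10599 days = 29.02 years.

29.0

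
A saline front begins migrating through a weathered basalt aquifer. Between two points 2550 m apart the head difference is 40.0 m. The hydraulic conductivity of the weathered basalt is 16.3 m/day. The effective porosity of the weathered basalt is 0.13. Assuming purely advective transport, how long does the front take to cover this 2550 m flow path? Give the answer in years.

Hydraulic gradient i = Δh / L = 40.0 / 2550 = 0.01569.
Darcy flux q = K · i = 16.30 × 0.01569 = 0.2557 m/day.
Seepage velocity v = q / n_e = 0.2557 / 0.13 = 1.967 m/day.
Travel time t = L / v = 2550 / 1.967 = 1297 days = 3.550 years.

3.55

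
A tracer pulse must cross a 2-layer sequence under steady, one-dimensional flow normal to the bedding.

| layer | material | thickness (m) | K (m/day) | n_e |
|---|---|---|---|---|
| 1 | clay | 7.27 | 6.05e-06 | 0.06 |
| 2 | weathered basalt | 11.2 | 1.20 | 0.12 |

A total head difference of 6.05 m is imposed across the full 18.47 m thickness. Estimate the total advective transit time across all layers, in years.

968

With flow normal to the layers, continuity requires the same specific discharge q through every layer.
Σ(b_i/K_i) = 7.27/6.05e-06 + 11.2/1.20 = 1.202e+06 d.
q = Δh / Σ(b_i/K_i) = 6.05 / 1.202e+06 = 5.035e-06 m/day.
In each layer the seepage velocity is v_i = q/n_i, so the layer transit time is t_i = b_i·n_i / q:
  layer 1 (clay): t_1 = 7.27 × 0.06 / 5.035e-06 = 86639 d
  layer 2 (weathered basalt): t_2 = 11.2 × 0.12 / 5.035e-06 = 2.669e+05 d
Total t = Σ t_i = 3.536e+05 days = 968.1 years.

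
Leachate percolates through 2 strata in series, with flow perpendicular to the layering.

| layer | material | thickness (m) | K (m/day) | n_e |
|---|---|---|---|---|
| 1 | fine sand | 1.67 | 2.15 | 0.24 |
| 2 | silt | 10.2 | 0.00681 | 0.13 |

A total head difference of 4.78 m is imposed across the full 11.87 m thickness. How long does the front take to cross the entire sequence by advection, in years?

With flow normal to the layers, continuity requires the same specific discharge q through every layer.
Σ(b_i/K_i) = 1.67/2.15 + 10.2/0.00681 = 1499 d.
q = Δh / Σ(b_i/K_i) = 4.78 / 1499 = 0.003190 m/day.
In each layer the seepage velocity is v_i = q/n_i, so the layer transit time is t_i = b_i·n_i / q:
  layer 1 (fine sand): t_1 = 1.67 × 0.24 / 0.003190 = 125.7 d
  layer 2 (silt): t_2 = 10.2 × 0.13 / 0.003190 = 415.7 d
Total t = Σ t_i = 541.4 days = 1.482 years.

1.48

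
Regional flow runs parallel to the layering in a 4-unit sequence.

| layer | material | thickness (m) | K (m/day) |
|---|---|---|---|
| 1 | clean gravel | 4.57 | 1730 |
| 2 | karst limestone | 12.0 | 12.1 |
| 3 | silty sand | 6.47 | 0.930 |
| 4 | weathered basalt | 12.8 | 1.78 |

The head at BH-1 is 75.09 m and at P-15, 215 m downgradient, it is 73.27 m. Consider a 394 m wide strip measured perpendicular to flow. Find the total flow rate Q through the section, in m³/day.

26900

Flow is parallel to layering, so each bed carries its own Darcy discharge and the transmissivities add.
Σ(K_i·b_i) = 1730×4.57 + 12.1×12.0 + 0.930×6.47 + 1.78×12.8 = 8080 m²/day.
Hydraulic gradient i = (75.09 − 73.27) / 215 = 1.82 / 215 = 0.008465.
Q = Σ(K_i·b_i) · W · i = 8080 × 394 × 0.008465 = 26949 m³/day.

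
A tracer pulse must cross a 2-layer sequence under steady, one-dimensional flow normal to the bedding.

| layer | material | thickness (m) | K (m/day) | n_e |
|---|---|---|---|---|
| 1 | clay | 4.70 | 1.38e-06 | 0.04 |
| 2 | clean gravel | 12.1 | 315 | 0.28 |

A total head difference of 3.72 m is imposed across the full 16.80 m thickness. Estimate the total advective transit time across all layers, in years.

8960

With flow normal to the layers, continuity requires the same specific discharge q through every layer.
Σ(b_i/K_i) = 4.70/1.38e-06 + 12.1/315 = 3.406e+06 d.
q = Δh / Σ(b_i/K_i) = 3.72 / 3.406e+06 = 1.092e-06 m/day.
In each layer the seepage velocity is v_i = q/n_i, so the layer transit time is t_i = b_i·n_i / q:
  layer 1 (clay): t_1 = 4.70 × 0.04 / 1.092e-06 = 1.721e+05 d
  layer 2 (clean gravel): t_2 = 12.1 × 0.28 / 1.092e-06 = 3.102e+06 d
Total t = Σ t_i = 3.274e+06 days = 8964 years.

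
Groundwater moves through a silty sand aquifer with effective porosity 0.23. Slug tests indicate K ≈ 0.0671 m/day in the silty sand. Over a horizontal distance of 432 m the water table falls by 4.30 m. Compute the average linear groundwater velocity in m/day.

Hydraulic gradient i = Δh / L = 4.30 / 432 = 0.009954.
Darcy flux q = K · i = 0.06710 × 0.009954 = 0.0006679 m/day.
Seepage velocity v = q / n_e = 0.0006679 / 0.23 = 0.002904 m/day.

0.00290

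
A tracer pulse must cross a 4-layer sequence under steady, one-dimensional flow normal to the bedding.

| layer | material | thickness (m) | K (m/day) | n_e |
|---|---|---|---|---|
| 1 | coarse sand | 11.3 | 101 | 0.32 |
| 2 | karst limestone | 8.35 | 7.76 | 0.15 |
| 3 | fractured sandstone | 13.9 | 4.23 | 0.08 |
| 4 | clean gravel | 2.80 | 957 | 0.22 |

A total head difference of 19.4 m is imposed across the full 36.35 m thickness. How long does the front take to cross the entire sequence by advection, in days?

With flow normal to the layers, continuity requires the same specific discharge q through every layer.
Σ(b_i/K_i) = 11.3/101 + 8.35/7.76 + 13.9/4.23 + 2.80/957 = 4.477 d.
q = Δh / Σ(b_i/K_i) = 19.4 / 4.477 = 4.333 m/day.
In each layer the seepage velocity is v_i = q/n_i, so the layer transit time is t_i = b_i·n_i / q:
  layer 1 (coarse sand): t_1 = 11.3 × 0.32 / 4.333 = 0.8345 d
  layer 2 (karst limestone): t_2 = 8.35 × 0.15 / 4.333 = 0.2890 d
  layer 3 (fractured sandstone): t_3 = 13.9 × 0.08 / 4.333 = 0.2566 d
  layer 4 (clean gravel): t_4 = 2.80 × 0.22 / 4.333 = 0.1422 d
Total t = Σ t_i = 1.522 days.

1.52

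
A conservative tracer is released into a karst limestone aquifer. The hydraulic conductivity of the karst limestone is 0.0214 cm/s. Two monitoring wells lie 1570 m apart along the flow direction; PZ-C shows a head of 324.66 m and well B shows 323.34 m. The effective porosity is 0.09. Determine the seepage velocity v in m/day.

0.173

Convert K: 0.0214 cm/s × 864 = 18.49 m/day.
Hydraulic gradient i = (324.66 − 323.34) / 1570 = 1.32 / 1570 = 0.0008408.
Darcy flux q = K · i = 18.49 × 0.0008408 = 0.01555 m/day.
Seepage velocity v = q / n_e = 0.01555 / 0.09 = 0.1727 m/day.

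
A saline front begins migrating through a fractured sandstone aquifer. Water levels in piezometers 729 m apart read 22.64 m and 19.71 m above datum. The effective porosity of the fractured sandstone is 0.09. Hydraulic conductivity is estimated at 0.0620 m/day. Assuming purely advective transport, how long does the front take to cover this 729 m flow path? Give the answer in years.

Hydraulic gradient i = (22.64 − 19.71) / 729 = 2.93 / 729 = 0.004019.
Darcy flux q = K · i = 0.06200 × 0.004019 = 0.0002492 m/day.
Seepage velocity v = q / n_e = 0.0002492 / 0.09 = 0.002769 m/day.
Travel time t = L / v = 729 / 0.002769 = 2.633e+05 days = 720.9 years.

721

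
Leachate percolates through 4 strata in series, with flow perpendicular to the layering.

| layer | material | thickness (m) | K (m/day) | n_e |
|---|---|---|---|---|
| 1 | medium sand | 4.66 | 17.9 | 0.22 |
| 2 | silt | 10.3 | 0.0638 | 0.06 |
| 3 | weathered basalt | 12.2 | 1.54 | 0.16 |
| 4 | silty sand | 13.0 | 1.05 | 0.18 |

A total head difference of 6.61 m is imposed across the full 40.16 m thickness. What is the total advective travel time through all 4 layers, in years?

0.447

With flow normal to the layers, continuity requires the same specific discharge q through every layer.
Σ(b_i/K_i) = 4.66/17.9 + 10.3/0.0638 + 12.2/1.54 + 13.0/1.05 = 182.0 d.
q = Δh / Σ(b_i/K_i) = 6.61 / 182.0 = 0.03632 m/day.
In each layer the seepage velocity is v_i = q/n_i, so the layer transit time is t_i = b_i·n_i / q:
  layer 1 (medium sand): t_1 = 4.66 × 0.22 / 0.03632 = 28.23 d
  layer 2 (silt): t_2 = 10.3 × 0.06 / 0.03632 = 17.02 d
  layer 3 (weathered basalt): t_3 = 12.2 × 0.16 / 0.03632 = 53.75 d
  layer 4 (silty sand): t_4 = 13.0 × 0.18 / 0.03632 = 64.43 d
Total t = Σ t_i = 163.4 days = 0.4474 years.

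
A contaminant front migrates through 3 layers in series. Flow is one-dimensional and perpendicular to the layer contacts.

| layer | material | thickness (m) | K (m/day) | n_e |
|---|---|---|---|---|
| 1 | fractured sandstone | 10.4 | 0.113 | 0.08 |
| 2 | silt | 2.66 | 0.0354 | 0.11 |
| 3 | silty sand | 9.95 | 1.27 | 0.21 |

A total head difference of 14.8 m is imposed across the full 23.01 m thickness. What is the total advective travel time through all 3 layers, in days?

With flow normal to the layers, continuity requires the same specific discharge q through every layer.
Σ(b_i/K_i) = 10.4/0.113 + 2.66/0.0354 + 9.95/1.27 = 175.0 d.
q = Δh / Σ(b_i/K_i) = 14.8 / 175.0 = 0.08457 m/day.
In each layer the seepage velocity is v_i = q/n_i, so the layer transit time is t_i = b_i·n_i / q:
  layer 1 (fractured sandstone): t_1 = 10.4 × 0.08 / 0.08457 = 9.838 d
  layer 2 (silt): t_2 = 2.66 × 0.11 / 0.08457 = 3.460 d
  layer 3 (silty sand): t_3 = 9.95 × 0.21 / 0.08457 = 24.71 d
Total t = Σ t_i = 38.01 days.

38.0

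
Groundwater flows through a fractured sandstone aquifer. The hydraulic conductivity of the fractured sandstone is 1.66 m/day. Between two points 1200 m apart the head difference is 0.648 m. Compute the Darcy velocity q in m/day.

0.000896

Hydraulic gradient i = Δh / L = 0.648 / 1200 = 0.0005400.
Specific discharge q = K · i = 1.660 × 0.0005400 = 0.0008964 m/day.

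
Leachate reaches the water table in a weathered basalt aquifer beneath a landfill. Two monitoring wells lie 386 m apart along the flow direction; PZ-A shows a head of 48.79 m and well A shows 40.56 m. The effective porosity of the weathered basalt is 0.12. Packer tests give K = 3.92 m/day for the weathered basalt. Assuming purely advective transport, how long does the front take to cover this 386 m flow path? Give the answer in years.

Hydraulic gradient i = (48.79 − 40.56) / 386 = 8.23 / 386 = 0.02132.
Darcy flux q = K · i = 3.920 × 0.02132 = 0.08358 m/day.
Seepage velocity v = q / n_e = 0.08358 / 0.12 = 0.6965 m/day.
Travel time t = L / v = 386 / 0.6965 = 554.2 days = 1.517 years.

1.52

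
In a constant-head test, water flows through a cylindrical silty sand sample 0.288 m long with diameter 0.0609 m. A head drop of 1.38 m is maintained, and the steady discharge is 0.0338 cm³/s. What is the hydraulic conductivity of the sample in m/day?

Cross-sectional area A = π·(d/2)² = π × (0.0609/2)² = 0.002913 m².
Convert discharge: 0.0338 cm³/s = 3.380e-08 m³/s.
Darcy's law rearranged: K = Q·L / (A·Δh) = 3.380e-08 × 0.288 / (0.002913 × 1.38) = 2.422e-06 m/s = 0.2092 m/day.

0.209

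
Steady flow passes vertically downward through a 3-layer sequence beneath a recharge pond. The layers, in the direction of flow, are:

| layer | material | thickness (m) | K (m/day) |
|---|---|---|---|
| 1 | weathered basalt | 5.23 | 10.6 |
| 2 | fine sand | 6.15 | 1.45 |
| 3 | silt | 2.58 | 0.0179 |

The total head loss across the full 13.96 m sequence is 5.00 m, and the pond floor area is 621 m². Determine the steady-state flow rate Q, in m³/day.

Flow is perpendicular to layering, so the layers act in series and the equivalent K is the thickness-weighted harmonic mean.
Total thickness L = 5.23 + 6.15 + 2.58 = 13.96 m.
Σ(b_i/K_i) = 5.23/10.6 + 6.15/1.45 + 2.58/0.0179 = 148.9 d.
K_eq = L / Σ(b_i/K_i) = 13.96 / 148.9 = 0.09377 m/day.
Q = K_eq · A · (Δh/L) = 0.09377 × 621 × (5.00/13.96) = 20.86 m³/day.

20.9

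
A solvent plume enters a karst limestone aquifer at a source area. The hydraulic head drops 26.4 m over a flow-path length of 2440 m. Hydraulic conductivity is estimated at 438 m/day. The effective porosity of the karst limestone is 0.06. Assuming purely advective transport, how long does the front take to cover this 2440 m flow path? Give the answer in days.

30.9

Hydraulic gradient i = Δh / L = 26.4 / 2440 = 0.01082.
Darcy flux q = K · i = 438.0 × 0.01082 = 4.739 m/day.
Seepage velocity v = q / n_e = 4.739 / 0.06 = 78.98 m/day.
Travel time t = L / v = 2440 / 78.98 = 30.89 days.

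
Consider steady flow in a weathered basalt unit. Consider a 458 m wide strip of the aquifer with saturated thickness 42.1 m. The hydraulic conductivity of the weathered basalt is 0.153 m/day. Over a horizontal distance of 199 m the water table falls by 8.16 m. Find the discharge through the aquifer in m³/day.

121

Cross-sectional area A = 458 × 42.1 = 19282 m².
Hydraulic gradient i = Δh / L = 8.16 / 199 = 0.04101.
Darcy's law: Q = K · A · i = 0.1530 × 19282 × 0.04101 = 121.0 m³/day.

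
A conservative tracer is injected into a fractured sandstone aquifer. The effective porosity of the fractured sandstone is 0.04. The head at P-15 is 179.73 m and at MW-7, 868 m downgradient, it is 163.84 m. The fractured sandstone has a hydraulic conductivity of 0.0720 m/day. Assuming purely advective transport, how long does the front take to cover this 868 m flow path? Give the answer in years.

Hydraulic gradient i = (179.73 − 163.84) / 868 = 15.89 / 868 = 0.01831.
Darcy flux q = K · i = 0.07200 × 0.01831 = 0.001318 m/day.
Seepage velocity v = q / n_e = 0.001318 / 0.04 = 0.03295 m/day.
Travel time t = L / v = 868 / 0.03295 = 26342 days = 72.12 years.

72.1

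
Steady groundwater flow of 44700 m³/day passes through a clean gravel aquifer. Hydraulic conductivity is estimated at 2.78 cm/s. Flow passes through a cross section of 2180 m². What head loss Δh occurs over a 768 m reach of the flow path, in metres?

6.56

Convert K: 2.78 cm/s × 864 = 2402 m/day.
From Q = K·A·i, i = Q / (K·A) = 44700 / (2402 × 2180) = 0.008537.
Head loss Δh = i · L = 0.008537 × 768 = 6.556 m.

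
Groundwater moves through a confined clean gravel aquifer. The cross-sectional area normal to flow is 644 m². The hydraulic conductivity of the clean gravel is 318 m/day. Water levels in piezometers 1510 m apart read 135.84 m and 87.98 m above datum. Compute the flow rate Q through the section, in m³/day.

Hydraulic gradient i = (135.84 − 87.98) / 1510 = 47.86 / 1510 = 0.03170.
Darcy's law: Q = K · A · i = 318.0 × 644.0 × 0.03170 = 6491 m³/day.

6490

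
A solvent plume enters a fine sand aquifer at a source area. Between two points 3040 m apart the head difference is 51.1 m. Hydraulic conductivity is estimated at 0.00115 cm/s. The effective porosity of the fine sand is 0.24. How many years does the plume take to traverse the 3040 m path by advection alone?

Convert K: 0.00115 cm/s × 864 = 0.9936 m/day.
Hydraulic gradient i = Δh / L = 51.1 / 3040 = 0.01681.
Darcy flux q = K · i = 0.9936 × 0.01681 = 0.01670 m/day.
Seepage velocity v = q / n_e = 0.01670 / 0.24 = 0.06959 m/day.
Travel time t = L / v = 3040 / 0.06959 = 43684 days = 119.6 years.

120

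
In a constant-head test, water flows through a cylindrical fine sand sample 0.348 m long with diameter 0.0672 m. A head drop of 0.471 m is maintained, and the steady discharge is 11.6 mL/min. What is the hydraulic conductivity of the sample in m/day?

Cross-sectional area A = π·(d/2)² = π × (0.0672/2)² = 0.003547 m².
Convert discharge: 11.6 mL/min = 1.933e-07 m³/s.
Darcy's law rearranged: K = Q·L / (A·Δh) = 1.933e-07 × 0.348 / (0.003547 × 0.471) = 4.028e-05 m/s = 3.480 m/day.

3.48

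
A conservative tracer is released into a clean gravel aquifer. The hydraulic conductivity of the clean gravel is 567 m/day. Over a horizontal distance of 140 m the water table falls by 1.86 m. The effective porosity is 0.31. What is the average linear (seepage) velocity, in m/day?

Hydraulic gradient i = Δh / L = 1.86 / 140 = 0.01329.
Darcy flux q = K · i = 567.0 × 0.01329 = 7.533 m/day.
Seepage velocity v = q / n_e = 7.533 / 0.31 = 24.30 m/day.

24.3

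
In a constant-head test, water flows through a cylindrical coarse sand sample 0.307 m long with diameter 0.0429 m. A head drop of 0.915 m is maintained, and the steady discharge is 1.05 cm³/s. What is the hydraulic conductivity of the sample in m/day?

21.1

Cross-sectional area A = π·(d/2)² = π × (0.0429/2)² = 0.001445 m².
Convert discharge: 1.05 cm³/s = 1.050e-06 m³/s.
Darcy's law rearranged: K = Q·L / (A·Δh) = 1.050e-06 × 0.307 / (0.001445 × 0.915) = 0.0002437 m/s = 21.06 m/day.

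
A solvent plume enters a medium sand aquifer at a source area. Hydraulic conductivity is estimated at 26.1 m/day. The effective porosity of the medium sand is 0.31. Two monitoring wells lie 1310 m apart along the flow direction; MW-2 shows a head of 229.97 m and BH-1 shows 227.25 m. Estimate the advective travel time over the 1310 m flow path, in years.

20.5

Hydraulic gradient i = (229.97 − 227.25) / 1310 = 2.72 / 1310 = 0.002076.
Darcy flux q = K · i = 26.10 × 0.002076 = 0.05419 m/day.
Seepage velocity v = q / n_e = 0.05419 / 0.31 = 0.1748 m/day.
Travel time t = L / v = 1310 / 0.1748 = 7494 days = 20.52 years.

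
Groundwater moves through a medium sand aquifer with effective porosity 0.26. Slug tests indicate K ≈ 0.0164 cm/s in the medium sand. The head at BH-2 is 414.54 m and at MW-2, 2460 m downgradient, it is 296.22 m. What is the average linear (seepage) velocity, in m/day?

Convert K: 0.0164 cm/s × 864 = 14.17 m/day.
Hydraulic gradient i = (414.54 − 296.22) / 2460 = 118.32 / 2460 = 0.04810.
Darcy flux q = K · i = 14.17 × 0.04810 = 0.6815 m/day.
Seepage velocity v = q / n_e = 0.6815 / 0.26 = 2.621 m/day.

2.62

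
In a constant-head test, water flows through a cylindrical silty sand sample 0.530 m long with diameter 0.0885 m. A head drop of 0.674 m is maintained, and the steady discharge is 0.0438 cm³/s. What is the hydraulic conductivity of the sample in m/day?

0.484

Cross-sectional area A = π·(d/2)² = π × (0.0885/2)² = 0.006151 m².
Convert discharge: 0.0438 cm³/s = 4.380e-08 m³/s.
Darcy's law rearranged: K = Q·L / (A·Δh) = 4.380e-08 × 0.530 / (0.006151 × 0.674) = 5.599e-06 m/s = 0.4838 m/day.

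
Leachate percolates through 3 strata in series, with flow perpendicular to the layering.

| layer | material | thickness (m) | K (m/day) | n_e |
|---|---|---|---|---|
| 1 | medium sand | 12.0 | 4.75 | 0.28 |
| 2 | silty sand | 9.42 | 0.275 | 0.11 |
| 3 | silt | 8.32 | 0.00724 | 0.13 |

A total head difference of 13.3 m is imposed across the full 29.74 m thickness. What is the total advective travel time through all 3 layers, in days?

488

With flow normal to the layers, continuity requires the same specific discharge q through every layer.
Σ(b_i/K_i) = 12.0/4.75 + 9.42/0.275 + 8.32/0.00724 = 1186 d.
q = Δh / Σ(b_i/K_i) = 13.3 / 1186 = 0.01121 m/day.
In each layer the seepage velocity is v_i = q/n_i, so the layer transit time is t_i = b_i·n_i / q:
  layer 1 (medium sand): t_1 = 12.0 × 0.28 / 0.01121 = 299.6 d
  layer 2 (silty sand): t_2 = 9.42 × 0.11 / 0.01121 = 92.40 d
  layer 3 (silt): t_3 = 8.32 × 0.13 / 0.01121 = 96.45 d
Total t = Σ t_i = 488.5 days.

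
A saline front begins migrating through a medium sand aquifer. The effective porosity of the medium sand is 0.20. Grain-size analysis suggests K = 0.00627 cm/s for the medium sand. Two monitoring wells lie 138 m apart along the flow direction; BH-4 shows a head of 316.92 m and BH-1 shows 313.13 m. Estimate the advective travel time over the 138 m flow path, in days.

Convert K: 0.00627 cm/s × 864 = 5.417 m/day.
Hydraulic gradient i = (316.92 − 313.13) / 138 = 3.79 / 138 = 0.02746.
Darcy flux q = K · i = 5.417 × 0.02746 = 0.1488 m/day.
Seepage velocity v = q / n_e = 0.1488 / 0.20 = 0.7439 m/day.
Travel time t = L / v = 138 / 0.7439 = 185.5 days.

186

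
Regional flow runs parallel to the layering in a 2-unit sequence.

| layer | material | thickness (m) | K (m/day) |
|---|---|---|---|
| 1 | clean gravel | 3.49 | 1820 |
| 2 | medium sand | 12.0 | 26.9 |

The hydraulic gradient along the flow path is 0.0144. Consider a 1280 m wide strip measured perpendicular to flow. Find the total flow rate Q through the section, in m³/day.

123000

Flow is parallel to layering, so each bed carries its own Darcy discharge and the transmissivities add.
Σ(K_i·b_i) = 1820×3.49 + 26.9×12.0 = 6675 m²/day.
Hydraulic gradient i = 0.0144.
Q = Σ(K_i·b_i) · W · i = 6675 × 1280 × 0.01440 = 1.230e+05 m³/day.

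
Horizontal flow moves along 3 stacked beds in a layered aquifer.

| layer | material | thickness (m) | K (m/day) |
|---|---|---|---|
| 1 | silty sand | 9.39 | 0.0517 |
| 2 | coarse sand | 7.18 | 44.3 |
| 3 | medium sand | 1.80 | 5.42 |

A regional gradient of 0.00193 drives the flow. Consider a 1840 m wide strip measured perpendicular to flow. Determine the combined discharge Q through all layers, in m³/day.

1170

Flow is parallel to layering, so each bed carries its own Darcy discharge and the transmissivities add.
Σ(K_i·b_i) = 0.0517×9.39 + 44.3×7.18 + 5.42×1.80 = 328.3 m²/day.
Hydraulic gradient i = 0.00193.
Q = Σ(K_i·b_i) · W · i = 328.3 × 1840 × 0.001930 = 1166 m³/day.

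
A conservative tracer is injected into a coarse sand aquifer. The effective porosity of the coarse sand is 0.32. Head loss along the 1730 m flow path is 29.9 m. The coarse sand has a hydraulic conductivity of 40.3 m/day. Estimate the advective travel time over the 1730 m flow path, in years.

Hydraulic gradient i = Δh / L = 29.9 / 1730 = 0.01728.
Darcy flux q = K · i = 40.30 × 0.01728 = 0.6965 m/day.
Seepage velocity v = q / n_e = 0.6965 / 0.32 = 2.177 m/day.
Travel time t = L / v = 1730 / 2.177 = 794.8 days = 2.176 years.

2.18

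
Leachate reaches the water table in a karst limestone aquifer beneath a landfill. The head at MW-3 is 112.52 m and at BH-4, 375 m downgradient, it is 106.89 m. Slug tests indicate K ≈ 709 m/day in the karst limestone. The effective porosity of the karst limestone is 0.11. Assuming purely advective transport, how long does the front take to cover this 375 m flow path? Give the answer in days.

Hydraulic gradient i = (112.52 − 106.89) / 375 = 5.63 / 375 = 0.01501.
Darcy flux q = K · i = 709.0 × 0.01501 = 10.64 m/day.
Seepage velocity v = q / n_e = 10.64 / 0.11 = 96.77 m/day.
Travel time t = L / v = 375 / 96.77 = 3.875 days.

3.88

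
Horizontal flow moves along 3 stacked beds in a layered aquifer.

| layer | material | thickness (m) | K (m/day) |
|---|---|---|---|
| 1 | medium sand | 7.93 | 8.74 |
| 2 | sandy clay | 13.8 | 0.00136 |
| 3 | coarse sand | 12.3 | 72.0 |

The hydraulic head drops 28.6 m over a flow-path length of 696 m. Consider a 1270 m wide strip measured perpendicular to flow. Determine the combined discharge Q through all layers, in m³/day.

Flow is parallel to layering, so each bed carries its own Darcy discharge and the transmissivities add.
Σ(K_i·b_i) = 8.74×7.93 + 0.00136×13.8 + 72.0×12.3 = 954.9 m²/day.
Hydraulic gradient i = Δh / L = 28.6 / 696 = 0.04109.
Q = Σ(K_i·b_i) · W · i = 954.9 × 1270 × 0.04109 = 49835 m³/day.

49800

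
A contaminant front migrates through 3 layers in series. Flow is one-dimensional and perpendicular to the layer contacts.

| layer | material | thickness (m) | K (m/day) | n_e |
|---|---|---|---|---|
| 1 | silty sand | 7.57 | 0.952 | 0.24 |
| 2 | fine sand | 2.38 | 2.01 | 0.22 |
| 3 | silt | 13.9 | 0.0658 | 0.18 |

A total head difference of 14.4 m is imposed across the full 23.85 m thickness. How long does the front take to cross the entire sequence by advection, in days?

74.1

With flow normal to the layers, continuity requires the same specific discharge q through every layer.
Σ(b_i/K_i) = 7.57/0.952 + 2.38/2.01 + 13.9/0.0658 = 220.4 d.
q = Δh / Σ(b_i/K_i) = 14.4 / 220.4 = 0.06534 m/day.
In each layer the seepage velocity is v_i = q/n_i, so the layer transit time is t_i = b_i·n_i / q:
  layer 1 (silty sand): t_1 = 7.57 × 0.24 / 0.06534 = 27.80 d
  layer 2 (fine sand): t_2 = 2.38 × 0.22 / 0.06534 = 8.013 d
  layer 3 (silt): t_3 = 13.9 × 0.18 / 0.06534 = 38.29 d
Total t = Σ t_i = 74.11 days.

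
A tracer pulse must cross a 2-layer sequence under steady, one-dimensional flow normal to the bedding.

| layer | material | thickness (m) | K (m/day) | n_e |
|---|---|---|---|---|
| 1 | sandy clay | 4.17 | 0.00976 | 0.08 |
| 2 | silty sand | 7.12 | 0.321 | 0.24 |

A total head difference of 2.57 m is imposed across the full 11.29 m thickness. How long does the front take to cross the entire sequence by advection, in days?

357

With flow normal to the layers, continuity requires the same specific discharge q through every layer.
Σ(b_i/K_i) = 4.17/0.00976 + 7.12/0.321 = 449.4 d.
q = Δh / Σ(b_i/K_i) = 2.57 / 449.4 = 0.005718 m/day.
In each layer the seepage velocity is v_i = q/n_i, so the layer transit time is t_i = b_i·n_i / q:
  layer 1 (sandy clay): t_1 = 4.17 × 0.08 / 0.005718 = 58.34 d
  layer 2 (silty sand): t_2 = 7.12 × 0.24 / 0.005718 = 298.8 d
Total t = Σ t_i = 357.2 days.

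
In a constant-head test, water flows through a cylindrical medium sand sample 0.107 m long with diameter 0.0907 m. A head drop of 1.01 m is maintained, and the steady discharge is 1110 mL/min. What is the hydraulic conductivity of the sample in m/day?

Cross-sectional area A = π·(d/2)² = π × (0.0907/2)² = 0.006461 m².
Convert discharge: 1110 mL/min = 1.850e-05 m³/s.
Darcy's law rearranged: K = Q·L / (A·Δh) = 1.850e-05 × 0.107 / (0.006461 × 1.01) = 0.0003033 m/s = 26.21 m/day.

26.2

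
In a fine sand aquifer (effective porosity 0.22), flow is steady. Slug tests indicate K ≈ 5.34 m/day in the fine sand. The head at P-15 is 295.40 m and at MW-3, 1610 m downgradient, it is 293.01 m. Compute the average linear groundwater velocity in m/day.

Hydraulic gradient i = (295.40 − 293.01) / 1610 = 2.39 / 1610 = 0.001484.
Darcy flux q = K · i = 5.340 × 0.001484 = 0.007927 m/day.
Seepage velocity v = q / n_e = 0.007927 / 0.22 = 0.03603 m/day.

0.0360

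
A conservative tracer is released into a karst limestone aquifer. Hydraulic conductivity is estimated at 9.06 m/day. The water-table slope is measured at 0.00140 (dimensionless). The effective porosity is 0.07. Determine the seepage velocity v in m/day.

Hydraulic gradient i = 0.00140.
Darcy flux q = K · i = 9.060 × 0.001400 = 0.01268 m/day.
Seepage velocity v = q / n_e = 0.01268 / 0.07 = 0.1812 m/day.

0.181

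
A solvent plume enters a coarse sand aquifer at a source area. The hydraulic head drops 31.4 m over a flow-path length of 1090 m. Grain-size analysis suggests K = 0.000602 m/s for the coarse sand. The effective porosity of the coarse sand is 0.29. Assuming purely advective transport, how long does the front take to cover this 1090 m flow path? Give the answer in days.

Convert K: 0.000602 m/s × 86400 = 52.01 m/day.
Hydraulic gradient i = Δh / L = 31.4 / 1090 = 0.02881.
Darcy flux q = K · i = 52.01 × 0.02881 = 1.498 m/day.
Seepage velocity v = q / n_e = 1.498 / 0.29 = 5.167 m/day.
Travel time t = L / v = 1090 / 5.167 = 211.0 days.

211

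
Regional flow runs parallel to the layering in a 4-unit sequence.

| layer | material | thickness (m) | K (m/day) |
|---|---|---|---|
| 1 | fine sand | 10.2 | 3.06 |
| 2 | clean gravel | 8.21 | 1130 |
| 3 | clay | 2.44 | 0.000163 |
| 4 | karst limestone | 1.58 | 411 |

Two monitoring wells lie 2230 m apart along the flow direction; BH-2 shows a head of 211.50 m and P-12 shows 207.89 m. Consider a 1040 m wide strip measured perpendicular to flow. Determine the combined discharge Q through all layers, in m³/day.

Flow is parallel to layering, so each bed carries its own Darcy discharge and the transmissivities add.
Σ(K_i·b_i) = 3.06×10.2 + 1130×8.21 + 0.000163×2.44 + 411×1.58 = 9958 m²/day.
Hydraulic gradient i = (211.50 − 207.89) / 2230 = 3.61 / 2230 = 0.001619.
Q = Σ(K_i·b_i) · W · i = 9958 × 1040 × 0.001619 = 16765 m³/day.

16800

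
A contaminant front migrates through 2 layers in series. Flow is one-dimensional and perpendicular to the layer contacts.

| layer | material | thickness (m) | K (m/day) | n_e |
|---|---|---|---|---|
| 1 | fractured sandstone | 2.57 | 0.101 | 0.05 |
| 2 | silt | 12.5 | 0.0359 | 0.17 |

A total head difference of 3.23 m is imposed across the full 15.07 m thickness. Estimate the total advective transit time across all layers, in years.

0.714

With flow normal to the layers, continuity requires the same specific discharge q through every layer.
Σ(b_i/K_i) = 2.57/0.101 + 12.5/0.0359 = 373.6 d.
q = Δh / Σ(b_i/K_i) = 3.23 / 373.6 = 0.008645 m/day.
In each layer the seepage velocity is v_i = q/n_i, so the layer transit time is t_i = b_i·n_i / q:
  layer 1 (fractured sandstone): t_1 = 2.57 × 0.05 / 0.008645 = 14.86 d
  layer 2 (silt): t_2 = 12.5 × 0.17 / 0.008645 = 245.8 d
Total t = Σ t_i = 260.7 days = 0.7137 years.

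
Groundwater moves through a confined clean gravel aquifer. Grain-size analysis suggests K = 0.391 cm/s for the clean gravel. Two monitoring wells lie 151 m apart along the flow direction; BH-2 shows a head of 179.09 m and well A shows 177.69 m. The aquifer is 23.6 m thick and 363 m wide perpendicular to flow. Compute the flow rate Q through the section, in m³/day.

Convert K: 0.391 cm/s × 864 = 337.8 m/day.
Cross-sectional area A = 363 × 23.6 = 8567 m².
Hydraulic gradient i = (179.09 − 177.69) / 151 = 1.4 / 151 = 0.009272.
Darcy's law: Q = K · A · i = 337.8 × 8567 × 0.009272 = 26832 m³/day.

26800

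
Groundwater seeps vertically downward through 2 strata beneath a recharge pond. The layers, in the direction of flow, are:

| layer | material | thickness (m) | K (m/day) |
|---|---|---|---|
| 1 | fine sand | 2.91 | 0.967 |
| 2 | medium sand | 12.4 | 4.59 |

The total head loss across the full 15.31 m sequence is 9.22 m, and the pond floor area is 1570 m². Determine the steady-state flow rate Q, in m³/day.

2530

Flow is perpendicular to layering, so the layers act in series and the equivalent K is the thickness-weighted harmonic mean.
Total thickness L = 2.91 + 12.4 = 15.31 m.
Σ(b_i/K_i) = 2.91/0.967 + 12.4/4.59 = 5.711 d.
K_eq = L / Σ(b_i/K_i) = 15.31 / 5.711 = 2.681 m/day.
Q = K_eq · A · (Δh/L) = 2.681 × 1570 × (9.22/15.31) = 2535 m³/day.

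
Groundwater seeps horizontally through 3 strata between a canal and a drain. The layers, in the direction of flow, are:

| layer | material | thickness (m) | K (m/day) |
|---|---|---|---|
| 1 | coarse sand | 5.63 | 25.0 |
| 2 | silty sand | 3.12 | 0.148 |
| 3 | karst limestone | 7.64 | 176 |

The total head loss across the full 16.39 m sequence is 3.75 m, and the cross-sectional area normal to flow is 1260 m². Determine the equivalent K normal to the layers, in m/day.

Flow is perpendicular to layering, so the layers act in series and the equivalent K is the thickness-weighted harmonic mean.
Total thickness L = 5.63 + 3.12 + 7.64 = 16.39 m.
Σ(b_i/K_i) = 5.63/25.0 + 3.12/0.148 + 7.64/176 = 21.35 d.
K_eq = L / Σ(b_i/K_i) = 16.39 / 21.35 = 0.7677 m/day.

0.768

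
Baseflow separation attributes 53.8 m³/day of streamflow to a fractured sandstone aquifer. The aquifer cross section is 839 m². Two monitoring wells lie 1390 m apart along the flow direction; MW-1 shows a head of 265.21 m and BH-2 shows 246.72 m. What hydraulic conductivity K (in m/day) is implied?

4.82

Hydraulic gradient i = (265.21 − 246.72) / 1390 = 18.49 / 1390 = 0.01330.
From Q = K·A·i, K = Q / (A·i) = 53.8 / (839.0 × 0.01330) = 4.821 m/day.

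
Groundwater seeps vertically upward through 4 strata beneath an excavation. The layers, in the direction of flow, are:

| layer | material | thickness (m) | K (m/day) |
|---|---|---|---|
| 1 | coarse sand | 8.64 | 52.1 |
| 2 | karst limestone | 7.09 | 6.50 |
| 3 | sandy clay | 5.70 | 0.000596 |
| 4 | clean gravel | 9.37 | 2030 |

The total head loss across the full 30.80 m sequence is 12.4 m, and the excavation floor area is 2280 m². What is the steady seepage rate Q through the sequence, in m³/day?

Flow is perpendicular to layering, so the layers act in series and the equivalent K is the thickness-weighted harmonic mean.
Total thickness L = 8.64 + 7.09 + 5.70 + 9.37 = 30.80 m.
Σ(b_i/K_i) = 8.64/52.1 + 7.09/6.50 + 5.70/0.000596 + 9.37/2030 = 9565 d.
K_eq = L / Σ(b_i/K_i) = 30.80 / 9565 = 0.003220 m/day.
Q = K_eq · A · (Δh/L) = 0.003220 × 2280 × (12.4/30.80) = 2.956 m³/day.

2.96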